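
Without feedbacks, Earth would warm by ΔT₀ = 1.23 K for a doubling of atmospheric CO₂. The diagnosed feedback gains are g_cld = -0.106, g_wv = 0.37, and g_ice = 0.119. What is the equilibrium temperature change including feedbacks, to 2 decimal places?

1.99 K

Total gain g = -0.106 + 0.37 + 0.119 = 0.383.
Amplification A = 1/(1 − 0.383) = 1.621.
ΔT = 1.23 × 1.621 = 1.99 K.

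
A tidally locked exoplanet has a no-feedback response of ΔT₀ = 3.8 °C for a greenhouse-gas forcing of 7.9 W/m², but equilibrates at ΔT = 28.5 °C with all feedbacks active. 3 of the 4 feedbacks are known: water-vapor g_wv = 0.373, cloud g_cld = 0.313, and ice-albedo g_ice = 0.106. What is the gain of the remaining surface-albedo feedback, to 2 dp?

Amplification A = ΔT/ΔT₀ = 28.5/3.8 = 7.5.
Total gain g = 1 − 1/A = 1 − 1/7.5 = 0.8667.
Known gains sum to 0.373 + 0.313 + 0.106 = 0.792.
g_alb = 0.8667 − 0.792 = 0.07.

0.07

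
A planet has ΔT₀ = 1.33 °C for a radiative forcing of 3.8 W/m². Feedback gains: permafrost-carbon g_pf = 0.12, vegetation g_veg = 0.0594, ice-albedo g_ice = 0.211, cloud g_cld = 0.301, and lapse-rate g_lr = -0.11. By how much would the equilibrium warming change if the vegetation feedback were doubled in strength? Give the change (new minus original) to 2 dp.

0.53 °C

Original: g = 0.5814, ΔT = 1.33/(1−0.5814) = 3.1773 °C.
With doubled vegetation: g' = 0.6408, ΔT' = 1.33/(1−0.6408) = 3.7027 °C.
Change = 3.7027 − 3.1773 = 0.53 °C.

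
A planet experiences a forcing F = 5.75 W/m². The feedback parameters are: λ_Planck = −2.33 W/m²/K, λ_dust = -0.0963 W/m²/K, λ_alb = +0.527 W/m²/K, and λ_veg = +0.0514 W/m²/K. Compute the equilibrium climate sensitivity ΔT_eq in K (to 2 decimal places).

Net feedback parameter λ = (−2.33) + (-0.0963) + (+0.527) + (+0.0514) = -1.8479 W/m²/K.
ΔT = −F/λ = −5.75/(-1.8479) = 3.11 K.

3.11 K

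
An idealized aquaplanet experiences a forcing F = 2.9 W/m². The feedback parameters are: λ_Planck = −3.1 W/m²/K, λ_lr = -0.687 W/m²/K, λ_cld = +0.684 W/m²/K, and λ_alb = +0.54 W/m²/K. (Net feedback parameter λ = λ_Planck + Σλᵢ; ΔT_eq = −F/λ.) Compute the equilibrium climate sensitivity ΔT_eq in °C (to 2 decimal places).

1.13 °C

Net feedback parameter λ = (−3.1) + (-0.687) + (+0.684) + (+0.54) = -2.563 W/m²/K.
ΔT = −F/λ = −2.9/(-2.563) = 1.13 °C.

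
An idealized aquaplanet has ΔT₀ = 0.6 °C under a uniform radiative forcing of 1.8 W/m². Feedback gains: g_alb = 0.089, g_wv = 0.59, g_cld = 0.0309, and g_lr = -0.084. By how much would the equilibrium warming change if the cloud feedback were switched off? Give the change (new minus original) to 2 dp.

-0.12 °C

Original: g = 0.6259, ΔT = 0.6/(1−0.6259) = 1.6038 °C.
Without cloud: g' = 0.595, ΔT' = 0.6/(1−0.595) = 1.4815 °C.
Change = 1.4815 − 1.6038 = -0.12 °C.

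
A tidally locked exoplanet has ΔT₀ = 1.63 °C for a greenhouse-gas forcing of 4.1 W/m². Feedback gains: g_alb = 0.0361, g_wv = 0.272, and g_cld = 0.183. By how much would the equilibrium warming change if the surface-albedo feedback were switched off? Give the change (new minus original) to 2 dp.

-0.21 °C

Original: g = 0.4911, ΔT = 1.63/(1−0.4911) = 3.2030 °C.
Without surface-albedo: g' = 0.455, ΔT' = 1.63/(1−0.455) = 2.9908 °C.
Change = 2.9908 − 3.2030 = -0.21 °C.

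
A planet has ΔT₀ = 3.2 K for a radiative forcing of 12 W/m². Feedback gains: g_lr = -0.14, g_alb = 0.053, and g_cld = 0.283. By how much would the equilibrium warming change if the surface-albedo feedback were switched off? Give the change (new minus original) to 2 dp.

Original: g = 0.196, ΔT = 3.2/(1−0.196) = 3.9801 K.
Without surface-albedo: g' = 0.143, ΔT' = 3.2/(1−0.143) = 3.7340 K.
Change = 3.7340 − 3.9801 = -0.25 K.

-0.25 K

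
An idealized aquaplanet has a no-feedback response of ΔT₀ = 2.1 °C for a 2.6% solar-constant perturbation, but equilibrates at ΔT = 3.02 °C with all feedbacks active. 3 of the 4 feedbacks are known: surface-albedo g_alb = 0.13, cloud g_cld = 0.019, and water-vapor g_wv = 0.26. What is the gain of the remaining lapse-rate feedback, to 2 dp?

-0.10

Amplification A = ΔT/ΔT₀ = 3.02/2.1 = 1.438.
Total gain g = 1 − 1/A = 1 − 1/1.438 = 0.3046.
Known gains sum to 0.13 + 0.019 + 0.26 = 0.409.
g_lr = 0.3046 − 0.409 = -0.10.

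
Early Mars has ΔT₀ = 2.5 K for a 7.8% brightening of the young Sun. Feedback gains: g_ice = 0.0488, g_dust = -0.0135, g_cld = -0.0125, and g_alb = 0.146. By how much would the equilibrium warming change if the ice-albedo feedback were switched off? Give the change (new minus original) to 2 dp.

Original: g = 0.1688, ΔT = 2.5/(1−0.1688) = 3.0077 K.
Without ice-albedo: g' = 0.12, ΔT' = 2.5/(1−0.12) = 2.8409 K.
Change = 2.8409 − 3.0077 = -0.17 K.

-0.17 K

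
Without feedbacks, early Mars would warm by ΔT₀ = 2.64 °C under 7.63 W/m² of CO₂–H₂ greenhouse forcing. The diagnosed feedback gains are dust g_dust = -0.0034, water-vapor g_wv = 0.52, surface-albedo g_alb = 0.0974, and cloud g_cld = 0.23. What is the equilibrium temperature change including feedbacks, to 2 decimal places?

Total gain g = -0.0034 + 0.52 + 0.0974 + 0.23 = 0.844.
Amplification A = 1/(1 − 0.844) = 6.41.
ΔT = 2.64 × 6.41 = 16.92 °C.

16.92 °C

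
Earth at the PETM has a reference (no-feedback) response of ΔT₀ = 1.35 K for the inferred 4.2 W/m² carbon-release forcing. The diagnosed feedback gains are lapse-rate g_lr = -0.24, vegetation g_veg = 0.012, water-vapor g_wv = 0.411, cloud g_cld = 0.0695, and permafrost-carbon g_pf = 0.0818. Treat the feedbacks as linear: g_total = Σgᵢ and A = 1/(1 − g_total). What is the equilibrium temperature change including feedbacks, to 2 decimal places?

2.03 K

Total gain g = -0.24 + 0.012 + 0.411 + 0.0695 + 0.0818 = 0.3343.
Amplification A = 1/(1 − 0.3343) = 1.502.
ΔT = 1.35 × 1.502 = 2.03 K.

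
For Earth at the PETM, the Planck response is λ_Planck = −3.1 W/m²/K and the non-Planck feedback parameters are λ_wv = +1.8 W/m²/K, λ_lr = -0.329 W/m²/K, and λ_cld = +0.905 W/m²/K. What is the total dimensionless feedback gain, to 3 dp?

Convert to gains: g_wv = 1.8/3.1 = 0.5806; g_lr = -0.329/3.1 = -0.1061; g_cld = 0.905/3.1 = 0.2919.
Total gain g = 0.7664.

0.766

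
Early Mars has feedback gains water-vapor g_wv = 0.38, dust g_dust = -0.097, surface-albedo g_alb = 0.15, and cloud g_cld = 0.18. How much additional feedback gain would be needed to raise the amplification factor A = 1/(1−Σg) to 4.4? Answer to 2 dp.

Current total gain = 0.613.
Target gain for A = 4.4: g* = 1 − 1/4.4 = 0.7727.
Additional gain needed = 0.7727 − 0.613 = 0.16.

0.16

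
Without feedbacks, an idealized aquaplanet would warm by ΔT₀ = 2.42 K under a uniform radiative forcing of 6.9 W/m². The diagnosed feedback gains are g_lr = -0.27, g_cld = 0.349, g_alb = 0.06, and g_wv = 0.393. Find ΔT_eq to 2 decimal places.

5.17 K

Total gain g = -0.27 + 0.349 + 0.06 + 0.393 = 0.532.
Amplification A = 1/(1 − 0.532) = 2.137.
ΔT = 2.42 × 2.137 = 5.17 K.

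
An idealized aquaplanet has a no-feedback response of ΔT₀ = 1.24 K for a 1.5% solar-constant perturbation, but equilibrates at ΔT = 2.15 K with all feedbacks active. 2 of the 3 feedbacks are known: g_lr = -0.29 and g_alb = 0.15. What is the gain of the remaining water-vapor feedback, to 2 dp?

Amplification A = ΔT/ΔT₀ = 2.15/1.24 = 1.734.
Total gain g = 1 − 1/A = 1 − 1/1.734 = 0.4233.
Known gains sum to -0.29 + 0.15 = -0.14.
g_wv = 0.4233 + 0.14 = 0.56.

0.56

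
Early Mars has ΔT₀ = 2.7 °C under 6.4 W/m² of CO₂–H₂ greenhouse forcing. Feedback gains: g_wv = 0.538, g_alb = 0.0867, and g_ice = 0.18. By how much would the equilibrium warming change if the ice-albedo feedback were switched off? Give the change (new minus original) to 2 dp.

Original: g = 0.8047, ΔT = 2.7/(1−0.8047) = 13.8249 °C.
Without ice-albedo: g' = 0.6247, ΔT' = 2.7/(1−0.6247) = 7.1942 °C.
Change = 7.1942 − 13.8249 = -6.63 °C.

-6.63 °C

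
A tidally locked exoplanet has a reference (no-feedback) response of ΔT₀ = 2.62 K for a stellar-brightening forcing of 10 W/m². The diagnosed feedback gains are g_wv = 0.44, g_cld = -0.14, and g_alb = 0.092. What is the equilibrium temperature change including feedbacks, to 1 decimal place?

Total gain g = 0.44 − 0.14 + 0.092 = 0.392.
Amplification A = 1/(1 − 0.392) = 1.645.
ΔT = 2.62 × 1.645 = 4.3 K.

4.3 K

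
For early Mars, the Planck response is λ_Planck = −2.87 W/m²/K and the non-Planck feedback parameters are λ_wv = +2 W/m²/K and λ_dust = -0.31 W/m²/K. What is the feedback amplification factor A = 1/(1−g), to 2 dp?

2.43

Convert to gains: g_wv = 2/2.87 = 0.6969; g_dust = -0.31/2.87 = -0.108.
Total gain g = 0.5889.
A = 1/(1 − 0.5889) = 2.43.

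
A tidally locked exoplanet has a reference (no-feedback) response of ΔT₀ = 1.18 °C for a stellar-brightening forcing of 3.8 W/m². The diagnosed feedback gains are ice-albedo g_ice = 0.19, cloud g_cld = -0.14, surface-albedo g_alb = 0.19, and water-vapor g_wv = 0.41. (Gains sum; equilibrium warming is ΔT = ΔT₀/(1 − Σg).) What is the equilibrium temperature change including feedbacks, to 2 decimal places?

Total gain g = 0.19 − 0.14 + 0.19 + 0.41 = 0.65.
Amplification A = 1/(1 − 0.65) = 2.857.
ΔT = 1.18 × 2.857 = 3.37 °C.

3.37 °C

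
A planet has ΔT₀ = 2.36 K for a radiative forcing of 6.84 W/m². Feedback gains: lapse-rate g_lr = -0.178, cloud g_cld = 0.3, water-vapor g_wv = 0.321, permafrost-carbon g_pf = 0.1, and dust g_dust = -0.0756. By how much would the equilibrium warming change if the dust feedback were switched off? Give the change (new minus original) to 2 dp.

Original: g = 0.4674, ΔT = 2.36/(1−0.4674) = 4.4311 K.
Without dust: g' = 0.543, ΔT' = 2.36/(1−0.543) = 5.1641 K.
Change = 5.1641 − 4.4311 = 0.73 K.

0.73 K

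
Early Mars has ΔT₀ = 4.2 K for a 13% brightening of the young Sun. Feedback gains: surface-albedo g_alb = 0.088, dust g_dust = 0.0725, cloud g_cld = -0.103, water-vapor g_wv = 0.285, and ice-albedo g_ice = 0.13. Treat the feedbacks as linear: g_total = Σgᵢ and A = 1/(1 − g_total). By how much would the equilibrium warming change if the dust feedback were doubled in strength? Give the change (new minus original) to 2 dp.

Original: g = 0.4725, ΔT = 4.2/(1−0.4725) = 7.9621 K.
With doubled dust: g' = 0.545, ΔT' = 4.2/(1−0.545) = 9.2308 K.
Change = 9.2308 − 7.9621 = 1.27 K.

1.27 K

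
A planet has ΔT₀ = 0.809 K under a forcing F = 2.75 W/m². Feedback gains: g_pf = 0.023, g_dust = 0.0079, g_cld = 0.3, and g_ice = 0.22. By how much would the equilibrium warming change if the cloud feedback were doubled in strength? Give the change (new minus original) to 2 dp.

Original: g = 0.5509, ΔT = 0.809/(1−0.5509) = 1.8014 K.
With doubled cloud: g' = 0.8509, ΔT' = 0.809/(1−0.8509) = 5.4259 K.
Change = 5.4259 − 1.8014 = 3.62 K.

3.62 K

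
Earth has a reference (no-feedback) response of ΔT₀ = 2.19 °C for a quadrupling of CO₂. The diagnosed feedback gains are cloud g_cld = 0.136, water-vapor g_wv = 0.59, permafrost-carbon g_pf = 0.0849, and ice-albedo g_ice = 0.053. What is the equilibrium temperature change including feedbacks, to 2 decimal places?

Total gain g = 0.136 + 0.59 + 0.0849 + 0.053 = 0.8639.
Amplification A = 1/(1 − 0.8639) = 7.348.
ΔT = 2.19 × 7.348 = 16.09 °C.

16.09 °C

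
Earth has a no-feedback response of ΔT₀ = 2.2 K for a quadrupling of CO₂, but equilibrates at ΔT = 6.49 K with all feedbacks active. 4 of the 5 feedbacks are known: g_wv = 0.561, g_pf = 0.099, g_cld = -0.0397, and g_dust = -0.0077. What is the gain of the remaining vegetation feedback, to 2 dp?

0.05

Amplification A = ΔT/ΔT₀ = 6.49/2.2 = 2.95.
Total gain g = 1 − 1/A = 1 − 1/2.95 = 0.661.
Known gains sum to 0.561 + 0.099 − 0.0397 − 0.0077 = 0.6126.
g_veg = 0.661 − 0.6126 = 0.05.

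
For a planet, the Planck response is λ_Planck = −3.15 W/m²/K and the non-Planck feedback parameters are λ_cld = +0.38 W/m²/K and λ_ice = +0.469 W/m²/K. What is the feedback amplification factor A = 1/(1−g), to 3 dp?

1.369

Convert to gains: g_cld = 0.38/3.15 = 0.1206; g_ice = 0.469/3.15 = 0.1489.
Total gain g = 0.2695.
A = 1/(1 − 0.2695) = 1.369.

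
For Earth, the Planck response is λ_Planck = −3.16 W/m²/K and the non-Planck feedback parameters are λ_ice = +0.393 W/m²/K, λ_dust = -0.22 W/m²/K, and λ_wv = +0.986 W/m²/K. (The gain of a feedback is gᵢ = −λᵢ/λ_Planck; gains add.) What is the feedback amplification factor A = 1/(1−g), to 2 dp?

Convert to gains: g_ice = 0.393/3.16 = 0.1244; g_dust = -0.22/3.16 = -0.06962; g_wv = 0.986/3.16 = 0.312.
Total gain g = 0.36678.
A = 1/(1 − 0.36678) = 1.58.

1.58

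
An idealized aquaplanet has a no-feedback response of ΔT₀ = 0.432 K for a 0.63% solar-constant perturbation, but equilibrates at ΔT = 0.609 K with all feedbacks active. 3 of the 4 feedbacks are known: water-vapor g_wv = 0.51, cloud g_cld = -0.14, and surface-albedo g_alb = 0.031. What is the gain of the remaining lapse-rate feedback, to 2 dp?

-0.11

Amplification A = ΔT/ΔT₀ = 0.609/0.432 = 1.41.
Total gain g = 1 − 1/A = 1 − 1/1.41 = 0.2908.
Known gains sum to 0.51 − 0.14 + 0.031 = 0.401.
g_lr = 0.2908 − 0.401 = -0.11.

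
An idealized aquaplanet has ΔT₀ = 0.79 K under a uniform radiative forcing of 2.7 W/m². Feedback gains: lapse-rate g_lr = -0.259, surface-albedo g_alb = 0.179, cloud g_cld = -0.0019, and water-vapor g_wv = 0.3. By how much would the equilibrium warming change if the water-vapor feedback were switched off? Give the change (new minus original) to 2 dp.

Original: g = 0.2181, ΔT = 0.79/(1−0.2181) = 1.0104 K.
Without water-vapor: g' = -0.0819, ΔT' = 0.79/(1+0.0819) = 0.7302 K.
Change = 0.7302 − 1.0104 = -0.28 K.

-0.28 K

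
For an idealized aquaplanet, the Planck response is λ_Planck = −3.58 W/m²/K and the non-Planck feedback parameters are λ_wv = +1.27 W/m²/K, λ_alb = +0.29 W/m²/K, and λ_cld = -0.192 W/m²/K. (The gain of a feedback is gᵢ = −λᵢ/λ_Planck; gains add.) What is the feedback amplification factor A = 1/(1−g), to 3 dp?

1.618

Convert to gains: g_wv = 1.27/3.58 = 0.3547; g_alb = 0.29/3.58 = 0.08101; g_cld = -0.192/3.58 = -0.05363.
Total gain g = 0.38208.
A = 1/(1 − 0.38208) = 1.618.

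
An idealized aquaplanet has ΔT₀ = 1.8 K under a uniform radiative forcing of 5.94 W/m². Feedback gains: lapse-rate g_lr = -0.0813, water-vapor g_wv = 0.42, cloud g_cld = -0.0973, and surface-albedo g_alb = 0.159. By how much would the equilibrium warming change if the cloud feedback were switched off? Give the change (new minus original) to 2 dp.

0.58 K

Original: g = 0.4004, ΔT = 1.8/(1−0.4004) = 3.0020 K.
Without cloud: g' = 0.4977, ΔT' = 1.8/(1−0.4977) = 3.5835 K.
Change = 3.5835 − 3.0020 = 0.58 K.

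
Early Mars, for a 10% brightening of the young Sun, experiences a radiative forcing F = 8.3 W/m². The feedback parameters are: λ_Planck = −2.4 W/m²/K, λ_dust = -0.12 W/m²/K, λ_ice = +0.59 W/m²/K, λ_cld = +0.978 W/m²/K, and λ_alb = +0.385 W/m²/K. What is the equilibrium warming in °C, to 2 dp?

Net feedback parameter λ = (−2.4) + (-0.12) + (+0.59) + (+0.978) + (+0.385) = -0.567 W/m²/K.
ΔT = −F/λ = −8.3/(-0.567) = 14.64 °C.

14.64 °C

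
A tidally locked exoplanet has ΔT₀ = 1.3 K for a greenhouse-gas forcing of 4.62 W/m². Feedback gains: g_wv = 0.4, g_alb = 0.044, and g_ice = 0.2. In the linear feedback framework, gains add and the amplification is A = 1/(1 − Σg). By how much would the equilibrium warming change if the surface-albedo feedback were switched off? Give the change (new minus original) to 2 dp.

-0.40 K

Original: g = 0.644, ΔT = 1.3/(1−0.644) = 3.6517 K.
Without surface-albedo: g' = 0.6, ΔT' = 1.3/(1−0.6) = 3.2500 K.
Change = 3.2500 − 3.6517 = -0.40 K.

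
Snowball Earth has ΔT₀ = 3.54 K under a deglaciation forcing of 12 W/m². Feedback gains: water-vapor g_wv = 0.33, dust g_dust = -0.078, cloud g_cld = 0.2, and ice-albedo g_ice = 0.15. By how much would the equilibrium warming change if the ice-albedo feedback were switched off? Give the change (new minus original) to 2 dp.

-2.43 K

Original: g = 0.602, ΔT = 3.54/(1−0.602) = 8.8945 K.
Without ice-albedo: g' = 0.452, ΔT' = 3.54/(1−0.452) = 6.4599 K.
Change = 6.4599 − 8.8945 = -2.43 K.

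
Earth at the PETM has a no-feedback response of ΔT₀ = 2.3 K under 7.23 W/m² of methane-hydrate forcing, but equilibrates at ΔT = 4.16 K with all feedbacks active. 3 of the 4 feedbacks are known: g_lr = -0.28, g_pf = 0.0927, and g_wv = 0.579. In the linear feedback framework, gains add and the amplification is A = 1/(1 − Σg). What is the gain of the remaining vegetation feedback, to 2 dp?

Amplification A = ΔT/ΔT₀ = 4.16/2.3 = 1.809.
Total gain g = 1 − 1/A = 1 − 1/1.809 = 0.4472.
Known gains sum to -0.28 + 0.0927 + 0.579 = 0.3917.
g_veg = 0.4472 − 0.3917 = 0.06.

0.06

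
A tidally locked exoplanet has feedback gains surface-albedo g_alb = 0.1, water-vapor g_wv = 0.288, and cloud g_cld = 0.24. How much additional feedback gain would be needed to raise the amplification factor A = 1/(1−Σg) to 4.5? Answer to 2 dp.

Current total gain = 0.628.
Target gain for A = 4.5: g* = 1 − 1/4.5 = 0.7778.
Additional gain needed = 0.7778 − 0.628 = 0.15.

0.15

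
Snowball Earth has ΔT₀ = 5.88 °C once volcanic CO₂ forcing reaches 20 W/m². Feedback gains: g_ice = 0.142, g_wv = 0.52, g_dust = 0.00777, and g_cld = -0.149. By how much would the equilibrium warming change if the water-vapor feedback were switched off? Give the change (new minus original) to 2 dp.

Original: g = 0.52077, ΔT = 5.88/(1−0.52077) = 12.2697 °C.
Without water-vapor: g' = 0.00077, ΔT' = 5.88/(1−0.00077) = 5.8845 °C.
Change = 5.8845 − 12.2697 = -6.39 °C.

-6.39 °C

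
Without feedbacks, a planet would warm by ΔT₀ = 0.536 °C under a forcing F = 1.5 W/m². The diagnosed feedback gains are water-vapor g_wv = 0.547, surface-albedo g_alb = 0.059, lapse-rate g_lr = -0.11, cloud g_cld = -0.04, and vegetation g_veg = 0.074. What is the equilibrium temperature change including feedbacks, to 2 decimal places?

Total gain g = 0.547 + 0.059 − 0.11 − 0.04 + 0.074 = 0.53.
Amplification A = 1/(1 − 0.53) = 2.128.
ΔT = 0.536 × 2.128 = 1.14 °C.

1.14 °C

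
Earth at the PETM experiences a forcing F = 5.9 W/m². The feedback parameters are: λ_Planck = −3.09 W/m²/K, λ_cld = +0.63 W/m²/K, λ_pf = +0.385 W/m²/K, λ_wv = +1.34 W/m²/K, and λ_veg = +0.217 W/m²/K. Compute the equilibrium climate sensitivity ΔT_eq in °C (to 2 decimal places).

Net feedback parameter λ = (−3.09) + (+0.63) + (+0.385) + (+1.34) + (+0.217) = -0.518 W/m²/K.
ΔT = −F/λ = −5.9/(-0.518) = 11.39 °C.

11.39 °C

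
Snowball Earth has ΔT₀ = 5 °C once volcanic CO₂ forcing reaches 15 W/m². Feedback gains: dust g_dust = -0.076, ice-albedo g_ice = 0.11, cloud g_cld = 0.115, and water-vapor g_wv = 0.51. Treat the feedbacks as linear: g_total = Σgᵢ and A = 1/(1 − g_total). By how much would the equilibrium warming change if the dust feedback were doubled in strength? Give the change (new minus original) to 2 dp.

-2.67 °C

Original: g = 0.659, ΔT = 5/(1−0.659) = 14.6628 °C.
With doubled dust: g' = 0.583, ΔT' = 5/(1−0.583) = 11.9904 °C.
Change = 11.9904 − 14.6628 = -2.67 °C.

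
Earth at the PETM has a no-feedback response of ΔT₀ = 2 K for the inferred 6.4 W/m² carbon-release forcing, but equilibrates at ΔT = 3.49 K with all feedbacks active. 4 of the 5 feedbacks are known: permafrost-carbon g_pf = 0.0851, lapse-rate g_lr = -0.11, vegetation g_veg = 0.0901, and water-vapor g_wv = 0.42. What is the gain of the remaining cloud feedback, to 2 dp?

Amplification A = ΔT/ΔT₀ = 3.49/2 = 1.745.
Total gain g = 1 − 1/A = 1 − 1/1.745 = 0.4269.
Known gains sum to 0.0851 − 0.11 + 0.0901 + 0.42 = 0.4852.
g_cld = 0.4269 − 0.4852 = -0.06.

-0.06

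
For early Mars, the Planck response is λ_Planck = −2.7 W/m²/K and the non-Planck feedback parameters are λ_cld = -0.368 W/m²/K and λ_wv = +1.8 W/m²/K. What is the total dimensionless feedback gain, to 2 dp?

Convert to gains: g_cld = -0.368/2.7 = -0.1363; g_wv = 1.8/2.7 = 0.6667.
Total gain g = 0.5304.

0.53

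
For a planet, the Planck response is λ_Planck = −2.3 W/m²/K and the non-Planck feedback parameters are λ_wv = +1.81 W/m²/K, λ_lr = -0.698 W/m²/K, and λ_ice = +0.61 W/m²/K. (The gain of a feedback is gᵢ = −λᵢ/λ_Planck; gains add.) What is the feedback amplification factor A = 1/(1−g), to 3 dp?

3.979

Convert to gains: g_wv = 1.81/2.3 = 0.787; g_lr = -0.698/2.3 = -0.3035; g_ice = 0.61/2.3 = 0.2652.
Total gain g = 0.7487.
A = 1/(1 − 0.7487) = 3.979.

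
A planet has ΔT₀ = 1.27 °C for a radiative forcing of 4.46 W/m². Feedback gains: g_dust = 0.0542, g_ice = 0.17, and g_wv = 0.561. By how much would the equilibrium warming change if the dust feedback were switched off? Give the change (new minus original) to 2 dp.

-1.19 °C

Original: g = 0.7852, ΔT = 1.27/(1−0.7852) = 5.9125 °C.
Without dust: g' = 0.731, ΔT' = 1.27/(1−0.731) = 4.7212 °C.
Change = 4.7212 − 5.9125 = -1.19 °C.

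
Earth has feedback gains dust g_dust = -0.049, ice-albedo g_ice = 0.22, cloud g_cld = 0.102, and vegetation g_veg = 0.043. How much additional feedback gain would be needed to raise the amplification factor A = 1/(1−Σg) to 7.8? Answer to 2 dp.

0.56

Current total gain = 0.316.
Target gain for A = 7.8: g* = 1 − 1/7.8 = 0.8718.
Additional gain needed = 0.8718 − 0.316 = 0.56.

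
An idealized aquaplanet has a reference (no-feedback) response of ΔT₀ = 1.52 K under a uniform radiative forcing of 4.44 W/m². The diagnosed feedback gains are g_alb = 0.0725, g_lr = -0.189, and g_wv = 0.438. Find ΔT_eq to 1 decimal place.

Total gain g = 0.0725 − 0.189 + 0.438 = 0.3215.
Amplification A = 1/(1 − 0.3215) = 1.474.
ΔT = 1.52 × 1.474 = 2.2 K.

2.2 K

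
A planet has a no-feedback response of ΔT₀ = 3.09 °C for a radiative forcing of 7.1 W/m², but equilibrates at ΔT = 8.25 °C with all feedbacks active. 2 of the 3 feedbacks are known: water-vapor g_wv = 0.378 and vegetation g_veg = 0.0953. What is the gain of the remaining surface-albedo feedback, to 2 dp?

Amplification A = ΔT/ΔT₀ = 8.25/3.09 = 2.67.
Total gain g = 1 − 1/A = 1 − 1/2.67 = 0.6255.
Known gains sum to 0.378 + 0.0953 = 0.4733.
g_alb = 0.6255 − 0.4733 = 0.15.

0.15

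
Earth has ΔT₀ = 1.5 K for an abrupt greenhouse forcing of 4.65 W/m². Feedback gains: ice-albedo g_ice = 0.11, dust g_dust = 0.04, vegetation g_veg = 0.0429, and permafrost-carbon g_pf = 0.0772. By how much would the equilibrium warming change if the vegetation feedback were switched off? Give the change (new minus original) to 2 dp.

-0.11 K

Original: g = 0.2701, ΔT = 1.5/(1−0.2701) = 2.0551 K.
Without vegetation: g' = 0.2272, ΔT' = 1.5/(1−0.2272) = 1.9410 K.
Change = 1.9410 − 2.0551 = -0.11 K.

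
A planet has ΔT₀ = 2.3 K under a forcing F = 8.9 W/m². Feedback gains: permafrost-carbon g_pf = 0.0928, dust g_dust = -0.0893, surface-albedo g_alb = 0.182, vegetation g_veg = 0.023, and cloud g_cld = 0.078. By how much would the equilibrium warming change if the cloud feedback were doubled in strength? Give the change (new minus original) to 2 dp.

0.40 K

Original: g = 0.2865, ΔT = 2.3/(1−0.2865) = 3.2235 K.
With doubled cloud: g' = 0.3645, ΔT' = 2.3/(1−0.3645) = 3.6192 K.
Change = 3.6192 − 3.2235 = 0.40 K.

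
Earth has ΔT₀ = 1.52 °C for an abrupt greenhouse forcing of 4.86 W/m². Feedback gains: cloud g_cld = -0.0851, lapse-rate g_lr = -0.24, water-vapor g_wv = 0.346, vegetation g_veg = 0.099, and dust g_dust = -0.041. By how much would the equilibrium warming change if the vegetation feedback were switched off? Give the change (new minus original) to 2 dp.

Original: g = 0.0789, ΔT = 1.52/(1−0.0789) = 1.6502 °C.
Without vegetation: g' = -0.0201, ΔT' = 1.52/(1+0.0201) = 1.4900 °C.
Change = 1.4900 − 1.6502 = -0.16 °C.

-0.16 °C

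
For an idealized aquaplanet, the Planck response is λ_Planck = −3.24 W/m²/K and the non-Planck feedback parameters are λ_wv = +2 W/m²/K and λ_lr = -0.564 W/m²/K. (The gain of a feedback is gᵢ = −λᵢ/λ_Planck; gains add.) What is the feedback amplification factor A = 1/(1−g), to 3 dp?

Convert to gains: g_wv = 2/3.24 = 0.6173; g_lr = -0.564/3.24 = -0.1741.
Total gain g = 0.4432.
A = 1/(1 − 0.4432) = 1.796.

1.796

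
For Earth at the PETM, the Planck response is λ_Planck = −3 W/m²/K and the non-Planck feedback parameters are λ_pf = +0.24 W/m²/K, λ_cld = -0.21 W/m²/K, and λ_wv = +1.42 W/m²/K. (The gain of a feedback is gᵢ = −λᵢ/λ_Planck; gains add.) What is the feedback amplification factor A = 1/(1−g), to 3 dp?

Convert to gains: g_pf = 0.24/3 = 0.08; g_cld = -0.21/3 = -0.07; g_wv = 1.42/3 = 0.4733.
Total gain g = 0.4833.
A = 1/(1 − 0.4833) = 1.935.

1.935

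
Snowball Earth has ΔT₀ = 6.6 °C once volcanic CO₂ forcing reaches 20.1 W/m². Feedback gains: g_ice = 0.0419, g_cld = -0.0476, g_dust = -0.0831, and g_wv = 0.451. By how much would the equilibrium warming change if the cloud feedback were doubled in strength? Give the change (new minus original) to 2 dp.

Original: g = 0.3622, ΔT = 6.6/(1−0.3622) = 10.3481 °C.
With doubled cloud: g' = 0.3146, ΔT' = 6.6/(1−0.3146) = 9.6294 °C.
Change = 9.6294 − 10.3481 = -0.72 °C.

-0.72 °C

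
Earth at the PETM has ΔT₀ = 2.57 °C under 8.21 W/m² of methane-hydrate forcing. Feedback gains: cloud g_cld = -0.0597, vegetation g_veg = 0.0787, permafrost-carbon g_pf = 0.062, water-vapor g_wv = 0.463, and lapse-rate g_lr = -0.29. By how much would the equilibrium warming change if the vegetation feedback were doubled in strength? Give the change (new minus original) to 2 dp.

Original: g = 0.254, ΔT = 2.57/(1−0.254) = 3.4450 °C.
With doubled vegetation: g' = 0.3327, ΔT' = 2.57/(1−0.3327) = 3.8513 °C.
Change = 3.8513 − 3.4450 = 0.41 °C.

0.41 °C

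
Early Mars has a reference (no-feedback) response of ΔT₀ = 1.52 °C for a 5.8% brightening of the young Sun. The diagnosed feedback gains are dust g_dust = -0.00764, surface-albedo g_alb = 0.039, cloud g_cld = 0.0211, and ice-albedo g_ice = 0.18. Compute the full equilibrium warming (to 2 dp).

1.98 °C

Total gain g = -0.00764 + 0.039 + 0.0211 + 0.18 = 0.23246.
Amplification A = 1/(1 − 0.23246) = 1.303.
ΔT = 1.52 × 1.303 = 1.98 °C.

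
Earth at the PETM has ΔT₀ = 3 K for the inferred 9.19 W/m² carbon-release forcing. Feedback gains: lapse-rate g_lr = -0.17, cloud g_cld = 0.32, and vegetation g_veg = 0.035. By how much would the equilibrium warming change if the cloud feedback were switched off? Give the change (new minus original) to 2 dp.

Original: g = 0.185, ΔT = 3/(1−0.185) = 3.6810 K.
Without cloud: g' = -0.135, ΔT' = 3/(1+0.135) = 2.6432 K.
Change = 2.6432 − 3.6810 = -1.04 K.

-1.04 K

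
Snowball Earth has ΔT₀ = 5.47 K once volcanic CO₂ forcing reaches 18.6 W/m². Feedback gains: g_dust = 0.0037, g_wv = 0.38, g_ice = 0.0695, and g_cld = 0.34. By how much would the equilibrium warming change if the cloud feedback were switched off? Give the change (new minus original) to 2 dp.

-16.45 K

Original: g = 0.7932, ΔT = 5.47/(1−0.7932) = 26.4507 K.
Without cloud: g' = 0.4532, ΔT' = 5.47/(1−0.4532) = 10.0037 K.
Change = 10.0037 − 26.4507 = -16.45 K.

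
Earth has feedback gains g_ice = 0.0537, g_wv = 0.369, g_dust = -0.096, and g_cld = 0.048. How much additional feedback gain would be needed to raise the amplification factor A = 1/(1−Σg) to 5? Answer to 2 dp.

Current total gain = 0.3747.
Target gain for A = 5: g* = 1 − 1/5 = 0.8.
Additional gain needed = 0.8 − 0.3747 = 0.43.

0.43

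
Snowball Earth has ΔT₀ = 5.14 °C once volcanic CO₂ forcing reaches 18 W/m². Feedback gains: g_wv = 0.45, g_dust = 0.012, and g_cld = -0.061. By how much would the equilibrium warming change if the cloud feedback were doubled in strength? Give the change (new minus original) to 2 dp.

Original: g = 0.401, ΔT = 5.14/(1−0.401) = 8.5810 °C.
With doubled cloud: g' = 0.34, ΔT' = 5.14/(1−0.34) = 7.7879 °C.
Change = 7.7879 − 8.5810 = -0.79 °C.

-0.79 °C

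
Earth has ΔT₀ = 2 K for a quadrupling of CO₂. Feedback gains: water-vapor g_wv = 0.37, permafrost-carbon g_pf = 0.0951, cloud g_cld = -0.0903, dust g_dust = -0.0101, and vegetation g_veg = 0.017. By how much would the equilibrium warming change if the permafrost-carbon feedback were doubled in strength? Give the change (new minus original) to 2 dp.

Original: g = 0.3817, ΔT = 2/(1−0.3817) = 3.2347 K.
With doubled permafrost-carbon: g' = 0.4768, ΔT' = 2/(1−0.4768) = 3.8226 K.
Change = 3.8226 − 3.2347 = 0.59 K.

0.59 K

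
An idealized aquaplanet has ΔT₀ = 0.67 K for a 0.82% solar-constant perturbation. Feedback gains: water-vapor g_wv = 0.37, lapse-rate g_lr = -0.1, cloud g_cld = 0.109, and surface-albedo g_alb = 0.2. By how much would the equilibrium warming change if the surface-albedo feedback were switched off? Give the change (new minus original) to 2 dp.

-0.51 K

Original: g = 0.579, ΔT = 0.67/(1−0.579) = 1.5914 K.
Without surface-albedo: g' = 0.379, ΔT' = 0.67/(1−0.379) = 1.0789 K.
Change = 1.0789 − 1.5914 = -0.51 K.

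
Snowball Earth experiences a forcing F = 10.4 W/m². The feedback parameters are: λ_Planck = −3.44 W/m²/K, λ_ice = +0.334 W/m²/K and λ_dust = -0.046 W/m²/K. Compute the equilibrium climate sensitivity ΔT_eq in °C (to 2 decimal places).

3.30 °C

Net feedback parameter λ = (−3.44) + (+0.334) + (-0.046) = -3.152 W/m²/K.
ΔT = −F/λ = −10.4/(-3.152) = 3.30 °C.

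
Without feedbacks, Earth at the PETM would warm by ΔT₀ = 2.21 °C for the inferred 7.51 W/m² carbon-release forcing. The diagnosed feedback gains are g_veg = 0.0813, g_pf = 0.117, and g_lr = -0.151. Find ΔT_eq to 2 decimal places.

2.32 °C

Total gain g = 0.0813 + 0.117 − 0.151 = 0.0473.
Amplification A = 1/(1 − 0.0473) = 1.05.
ΔT = 2.21 × 1.05 = 2.32 °C.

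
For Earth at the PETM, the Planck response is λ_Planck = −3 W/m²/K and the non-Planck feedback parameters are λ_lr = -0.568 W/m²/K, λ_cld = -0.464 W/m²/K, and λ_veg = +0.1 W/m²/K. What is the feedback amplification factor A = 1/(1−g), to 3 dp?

Convert to gains: g_lr = -0.568/3 = -0.1893; g_cld = -0.464/3 = -0.1547; g_veg = 0.1/3 = 0.03333.
Total gain g = -0.31067.
A = 1/(1 + 0.31067) = 0.763.

0.763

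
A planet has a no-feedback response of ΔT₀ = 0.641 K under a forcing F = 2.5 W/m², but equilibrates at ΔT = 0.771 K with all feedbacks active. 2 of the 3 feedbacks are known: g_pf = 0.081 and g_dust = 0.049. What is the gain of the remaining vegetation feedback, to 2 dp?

0.04

Amplification A = ΔT/ΔT₀ = 0.771/0.641 = 1.203.
Total gain g = 1 − 1/A = 1 − 1/1.203 = 0.1687.
Known gains sum to 0.081 + 0.049 = 0.13.
g_veg = 0.1687 − 0.13 = 0.04.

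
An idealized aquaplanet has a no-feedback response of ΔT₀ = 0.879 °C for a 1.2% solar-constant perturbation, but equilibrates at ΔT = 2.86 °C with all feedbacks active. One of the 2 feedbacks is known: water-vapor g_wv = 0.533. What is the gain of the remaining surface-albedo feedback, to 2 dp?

0.16

Amplification A = ΔT/ΔT₀ = 2.86/0.879 = 3.254.
Total gain g = 1 − 1/A = 1 − 1/3.254 = 0.6927.
The known gain is 0.533.
g_alb = 0.6927 − 0.533 = 0.16.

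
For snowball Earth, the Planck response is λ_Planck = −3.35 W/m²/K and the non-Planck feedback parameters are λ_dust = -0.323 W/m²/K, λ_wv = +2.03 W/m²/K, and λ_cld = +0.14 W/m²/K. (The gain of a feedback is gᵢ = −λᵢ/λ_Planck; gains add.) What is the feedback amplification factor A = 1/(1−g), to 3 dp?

Convert to gains: g_dust = -0.323/3.35 = -0.09642; g_wv = 2.03/3.35 = 0.606; g_cld = 0.14/3.35 = 0.04179.
Total gain g = 0.55137.
A = 1/(1 − 0.55137) = 2.229.

2.229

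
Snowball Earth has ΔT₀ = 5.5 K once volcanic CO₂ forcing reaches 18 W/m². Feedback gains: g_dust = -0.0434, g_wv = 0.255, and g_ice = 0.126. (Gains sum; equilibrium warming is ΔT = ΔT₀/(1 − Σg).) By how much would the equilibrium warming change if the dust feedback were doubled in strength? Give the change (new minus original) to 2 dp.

-0.51 K

Original: g = 0.3376, ΔT = 5.5/(1−0.3376) = 8.3031 K.
With doubled dust: g' = 0.2942, ΔT' = 5.5/(1−0.2942) = 7.7926 K.
Change = 7.7926 − 8.3031 = -0.51 K.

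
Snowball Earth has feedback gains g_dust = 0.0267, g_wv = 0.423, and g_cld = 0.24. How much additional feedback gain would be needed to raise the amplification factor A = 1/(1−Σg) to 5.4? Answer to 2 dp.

0.13

Current total gain = 0.6897.
Target gain for A = 5.4: g* = 1 − 1/5.4 = 0.8148.
Additional gain needed = 0.8148 − 0.6897 = 0.13.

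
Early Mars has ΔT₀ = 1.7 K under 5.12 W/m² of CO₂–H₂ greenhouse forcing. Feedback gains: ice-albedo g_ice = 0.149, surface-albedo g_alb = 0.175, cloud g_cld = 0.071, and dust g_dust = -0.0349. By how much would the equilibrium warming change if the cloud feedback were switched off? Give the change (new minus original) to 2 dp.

Original: g = 0.3601, ΔT = 1.7/(1−0.3601) = 2.6567 K.
Without cloud: g' = 0.2891, ΔT' = 1.7/(1−0.2891) = 2.3913 K.
Change = 2.3913 − 2.6567 = -0.27 K.

-0.27 K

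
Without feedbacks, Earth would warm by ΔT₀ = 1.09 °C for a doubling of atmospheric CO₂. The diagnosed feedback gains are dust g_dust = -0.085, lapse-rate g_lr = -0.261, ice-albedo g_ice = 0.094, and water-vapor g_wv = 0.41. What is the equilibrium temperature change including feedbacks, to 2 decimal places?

Total gain g = -0.085 − 0.261 + 0.094 + 0.41 = 0.158.
Amplification A = 1/(1 − 0.158) = 1.188.
ΔT = 1.09 × 1.188 = 1.29 °C.

1.29 °C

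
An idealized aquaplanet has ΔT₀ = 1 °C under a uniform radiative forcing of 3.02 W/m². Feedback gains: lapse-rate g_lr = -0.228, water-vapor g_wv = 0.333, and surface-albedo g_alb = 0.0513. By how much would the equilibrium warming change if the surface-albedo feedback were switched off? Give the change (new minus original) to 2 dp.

-0.07 °C

Original: g = 0.1563, ΔT = 1/(1−0.1563) = 1.1853 °C.
Without surface-albedo: g' = 0.105, ΔT' = 1/(1−0.105) = 1.1173 °C.
Change = 1.1173 − 1.1853 = -0.07 °C.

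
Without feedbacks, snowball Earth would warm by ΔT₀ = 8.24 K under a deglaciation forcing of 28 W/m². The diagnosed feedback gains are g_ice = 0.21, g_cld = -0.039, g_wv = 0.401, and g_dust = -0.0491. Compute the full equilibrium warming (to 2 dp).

17.27 K

Total gain g = 0.21 − 0.039 + 0.401 − 0.0491 = 0.5229.
Amplification A = 1/(1 − 0.5229) = 2.096.
ΔT = 8.24 × 2.096 = 17.27 K.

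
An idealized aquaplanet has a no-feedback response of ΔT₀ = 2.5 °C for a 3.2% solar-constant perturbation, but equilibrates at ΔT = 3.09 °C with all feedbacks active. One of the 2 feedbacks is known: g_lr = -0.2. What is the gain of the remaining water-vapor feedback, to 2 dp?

Amplification A = ΔT/ΔT₀ = 3.09/2.5 = 1.236.
Total gain g = 1 − 1/A = 1 − 1/1.236 = 0.1909.
The known gain is -0.2.
g_wv = 0.1909 + 0.2 = 0.39.

0.39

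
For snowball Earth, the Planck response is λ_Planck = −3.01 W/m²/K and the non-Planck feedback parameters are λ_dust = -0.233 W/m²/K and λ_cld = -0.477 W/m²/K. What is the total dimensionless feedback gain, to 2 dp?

Convert to gains: g_dust = -0.233/3.01 = -0.07741; g_cld = -0.477/3.01 = -0.1585.
Total gain g = -0.23591.

-0.24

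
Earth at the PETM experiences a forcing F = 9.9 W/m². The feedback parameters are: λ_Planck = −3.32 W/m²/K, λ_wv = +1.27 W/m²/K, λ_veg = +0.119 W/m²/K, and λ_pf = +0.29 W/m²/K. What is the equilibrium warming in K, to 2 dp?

Net feedback parameter λ = (−3.32) + (+1.27) + (+0.119) + (+0.29) = -1.641 W/m²/K.
ΔT = −F/λ = −9.9/(-1.641) = 6.03 K.

6.03 K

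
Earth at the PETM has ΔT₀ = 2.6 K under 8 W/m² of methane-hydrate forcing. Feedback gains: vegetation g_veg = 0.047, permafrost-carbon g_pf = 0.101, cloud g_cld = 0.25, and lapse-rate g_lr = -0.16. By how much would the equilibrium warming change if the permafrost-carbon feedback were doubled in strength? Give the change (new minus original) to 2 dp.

0.52 K

Original: g = 0.238, ΔT = 2.6/(1−0.238) = 3.4121 K.
With doubled permafrost-carbon: g' = 0.339, ΔT' = 2.6/(1−0.339) = 3.9334 K.
Change = 3.9334 − 3.4121 = 0.52 K.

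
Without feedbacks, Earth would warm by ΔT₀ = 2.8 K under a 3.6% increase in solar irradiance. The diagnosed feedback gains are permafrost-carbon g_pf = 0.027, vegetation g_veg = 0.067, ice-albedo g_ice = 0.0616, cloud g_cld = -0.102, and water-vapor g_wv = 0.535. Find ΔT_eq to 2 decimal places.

6.81 K

Total gain g = 0.027 + 0.067 + 0.0616 − 0.102 + 0.535 = 0.5886.
Amplification A = 1/(1 − 0.5886) = 2.431.
ΔT = 2.8 × 2.431 = 6.81 K.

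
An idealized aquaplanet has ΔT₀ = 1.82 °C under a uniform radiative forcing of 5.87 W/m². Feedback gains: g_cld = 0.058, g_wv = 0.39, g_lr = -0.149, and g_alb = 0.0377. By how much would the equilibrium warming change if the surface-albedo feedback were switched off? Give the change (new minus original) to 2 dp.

-0.15 °C

Original: g = 0.3367, ΔT = 1.82/(1−0.3367) = 2.7439 °C.
Without surface-albedo: g' = 0.299, ΔT' = 1.82/(1−0.299) = 2.5963 °C.
Change = 2.5963 − 2.7439 = -0.15 °C.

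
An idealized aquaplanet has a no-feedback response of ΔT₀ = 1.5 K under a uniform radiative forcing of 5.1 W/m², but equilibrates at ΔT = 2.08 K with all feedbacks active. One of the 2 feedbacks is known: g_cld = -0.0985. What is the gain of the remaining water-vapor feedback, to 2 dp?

Amplification A = ΔT/ΔT₀ = 2.08/1.5 = 1.387.
Total gain g = 1 − 1/A = 1 − 1/1.387 = 0.279.
The known gain is -0.0985.
g_wv = 0.279 + 0.0985 = 0.38.

0.38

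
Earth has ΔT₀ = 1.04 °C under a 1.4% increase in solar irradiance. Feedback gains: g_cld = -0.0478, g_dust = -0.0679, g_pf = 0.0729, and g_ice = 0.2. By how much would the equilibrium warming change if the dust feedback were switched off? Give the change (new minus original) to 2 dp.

Original: g = 0.1572, ΔT = 1.04/(1−0.1572) = 1.2340 °C.
Without dust: g' = 0.2251, ΔT' = 1.04/(1−0.2251) = 1.3421 °C.
Change = 1.3421 − 1.2340 = 0.11 °C.

0.11 °C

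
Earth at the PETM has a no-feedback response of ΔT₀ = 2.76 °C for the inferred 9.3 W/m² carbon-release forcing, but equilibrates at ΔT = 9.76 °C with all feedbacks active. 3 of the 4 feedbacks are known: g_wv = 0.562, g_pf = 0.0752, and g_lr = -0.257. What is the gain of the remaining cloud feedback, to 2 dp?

0.34

Amplification A = ΔT/ΔT₀ = 9.76/2.76 = 3.536.
Total gain g = 1 − 1/A = 1 − 1/3.536 = 0.7172.
Known gains sum to 0.562 + 0.0752 − 0.257 = 0.3802.
g_cld = 0.7172 − 0.3802 = 0.34.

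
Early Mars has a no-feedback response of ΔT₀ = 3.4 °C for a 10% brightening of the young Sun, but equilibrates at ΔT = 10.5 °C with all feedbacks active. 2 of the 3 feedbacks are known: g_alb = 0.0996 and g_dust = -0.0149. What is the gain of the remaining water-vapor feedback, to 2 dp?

0.59

Amplification A = ΔT/ΔT₀ = 10.5/3.4 = 3.088.
Total gain g = 1 − 1/A = 1 − 1/3.088 = 0.6762.
Known gains sum to 0.0996 − 0.0149 = 0.0847.
g_wv = 0.6762 − 0.0847 = 0.59.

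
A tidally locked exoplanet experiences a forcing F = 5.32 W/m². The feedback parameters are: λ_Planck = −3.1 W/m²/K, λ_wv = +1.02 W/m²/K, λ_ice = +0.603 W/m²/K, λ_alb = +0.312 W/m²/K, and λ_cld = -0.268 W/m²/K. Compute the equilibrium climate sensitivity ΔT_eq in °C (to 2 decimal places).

3.71 °C

Net feedback parameter λ = (−3.1) + (+1.02) + (+0.603) + (+0.312) + (-0.268) = -1.433 W/m²/K.
ΔT = −F/λ = −5.32/(-1.433) = 3.71 °C.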